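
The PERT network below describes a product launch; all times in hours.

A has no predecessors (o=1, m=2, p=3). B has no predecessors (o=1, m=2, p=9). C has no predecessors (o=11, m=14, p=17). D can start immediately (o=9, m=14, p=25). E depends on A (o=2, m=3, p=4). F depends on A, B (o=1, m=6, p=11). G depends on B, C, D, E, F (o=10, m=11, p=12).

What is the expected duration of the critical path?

26 hours

te_A = (1 + 4·2 + 3)/6 = 12/6 = 2
te_B = (1 + 4·2 + 9)/6 = 18/6 = 3
te_C = (11 + 4·14 + 17)/6 = 84/6 = 14
te_D = (9 + 4·14 + 25)/6 = 90/6 = 15
te_E = (2 + 4·3 + 4)/6 = 18/6 = 3
te_F = (1 + 4·6 + 11)/6 = 36/6 = 6
te_G = (10 + 4·11 + 12)/6 = 66/6 = 11

Forward pass:
ES_A = 0; EF_A = 2
ES_B = 0; EF_B = 3
ES_C = 0; EF_C = 14
ES_D = 0; EF_D = 15
ES_E = 2; EF_E = 2+3 = 5
ES_F = max(EF_A=2, EF_B=3) = 3; EF_F = 3+6 = 9
ES_G = max(EF_B=3, EF_C=14, EF_D=15, EF_E=5, EF_F=9) = 15; EF_G = 15+11 = 26
Expected project duration μ = 26 hours. Critical path: D → G.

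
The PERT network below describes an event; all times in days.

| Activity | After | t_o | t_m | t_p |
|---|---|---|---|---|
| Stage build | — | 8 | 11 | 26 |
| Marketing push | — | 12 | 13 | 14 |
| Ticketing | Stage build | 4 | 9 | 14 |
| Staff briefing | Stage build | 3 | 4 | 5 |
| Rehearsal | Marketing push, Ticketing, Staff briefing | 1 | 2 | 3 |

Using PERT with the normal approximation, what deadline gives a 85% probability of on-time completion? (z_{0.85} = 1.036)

27.6 days

te_Stage build = (8 + 4·11 + 26)/6 = 78/6 = 13; σ²_Stage build = ((26−8)/6)² = 9.000
te_Marketing push = (12 + 4·13 + 14)/6 = 78/6 = 13; σ²_Marketing push = ((14−12)/6)² = 0.111
te_Ticketing = (4 + 4·9 + 14)/6 = 54/6 = 9; σ²_Ticketing = ((14−4)/6)² = 2.778
te_Staff briefing = (3 + 4·4 + 5)/6 = 24/6 = 4; σ²_Staff briefing = ((5−3)/6)² = 0.111
te_Rehearsal = (1 + 4·2 + 3)/6 = 12/6 = 2; σ²_Rehearsal = ((3−1)/6)² = 0.111

Forward pass:
ES_Stage build = 0; EF_Stage build = 13
ES_Marketing push = 0; EF_Marketing push = 13
ES_Ticketing = 13; EF_Ticketing = 13+9 = 22
ES_Staff briefing = 13; EF_Staff briefing = 13+4 = 17
ES_Rehearsal = max(EF_Marketing push=13, EF_Ticketing=22, EF_Staff briefing=17) = 22; EF_Rehearsal = 22+2 = 24
Expected project duration μ = 24 days. Critical path: Stage build → Ticketing → Rehearsal.

Variance along critical path = 9.000 + 2.778 + 0.111 = 11.889; σ = 3.448 days.
D = μ + z·σ = 24 + 1.036·3.448 = 27.6 days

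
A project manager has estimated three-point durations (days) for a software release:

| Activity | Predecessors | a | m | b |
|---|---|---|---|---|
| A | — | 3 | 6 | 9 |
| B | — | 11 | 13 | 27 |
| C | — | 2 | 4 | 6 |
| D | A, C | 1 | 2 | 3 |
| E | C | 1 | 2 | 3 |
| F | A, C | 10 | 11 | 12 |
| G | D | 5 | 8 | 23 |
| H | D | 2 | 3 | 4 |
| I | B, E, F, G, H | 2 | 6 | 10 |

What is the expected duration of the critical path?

24 days

te_A = (3 + 4·6 + 9)/6 = 36/6 = 6
te_B = (11 + 4·13 + 27)/6 = 90/6 = 15
te_C = (2 + 4·4 + 6)/6 = 24/6 = 4
te_D = (1 + 4·2 + 3)/6 = 12/6 = 2
te_E = (1 + 4·2 + 3)/6 = 12/6 = 2
te_F = (10 + 4·11 + 12)/6 = 66/6 = 11
te_G = (5 + 4·8 + 23)/6 = 60/6 = 10
te_H = (2 + 4·3 + 4)/6 = 18/6 = 3
te_I = (2 + 4·6 + 10)/6 = 36/6 = 6

Forward pass:
ES_A = 0; EF_A = 6
ES_B = 0; EF_B = 15
ES_C = 0; EF_C = 4
ES_D = max(EF_A=6, EF_C=4) = 6; EF_D = 6+2 = 8
ES_E = 4; EF_E = 4+2 = 6
ES_F = max(EF_A=6, EF_C=4) = 6; EF_F = 6+11 = 17
ES_G = 8; EF_G = 8+10 = 18
ES_H = 8; EF_H = 8+3 = 11
ES_I = max(EF_B=15, EF_E=6, EF_F=17, EF_G=18, EF_H=11) = 18; EF_I = 18+6 = 24
Expected project duration μ = 24 days. Critical path: A → D → G → I.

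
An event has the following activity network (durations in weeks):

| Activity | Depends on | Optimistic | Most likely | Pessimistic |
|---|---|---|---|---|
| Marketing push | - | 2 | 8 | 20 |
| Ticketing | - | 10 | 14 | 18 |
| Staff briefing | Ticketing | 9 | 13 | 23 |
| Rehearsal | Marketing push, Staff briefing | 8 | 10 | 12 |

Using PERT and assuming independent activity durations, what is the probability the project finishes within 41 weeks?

te_Marketing push = (2 + 4·8 + 20)/6 = 54/6 = 9; σ²_Marketing push = ((20−2)/6)² = 9.000
te_Ticketing = (10 + 4·14 + 18)/6 = 84/6 = 14; σ²_Ticketing = ((18−10)/6)² = 1.778
te_Staff briefing = (9 + 4·13 + 23)/6 = 84/6 = 14; σ²_Staff briefing = ((23−9)/6)² = 5.444
te_Rehearsal = (8 + 4·10 + 12)/6 = 60/6 = 10; σ²_Rehearsal = ((12−8)/6)² = 0.444

Forward pass:
ES_Marketing push = 0; EF_Marketing push = 9
ES_Ticketing = 0; EF_Ticketing = 14
ES_Staff briefing = 14; EF_Staff briefing = 14+14 = 28
ES_Rehearsal = max(EF_Marketing push=9, EF_Staff briefing=28) = 28; EF_Rehearsal = 28+10 = 38
Expected project duration μ = 38 weeks. Critical path: Ticketing → Staff briefing → Rehearsal.

Variance along critical path = 1.778 + 5.444 + 0.444 = 7.667; σ = √7.667 = 2.769 weeks.
Z = (41 − 38) / 2.769 = 1.083
P(T ≤ 41) = Φ(1.083) ≈ 0.861

0.861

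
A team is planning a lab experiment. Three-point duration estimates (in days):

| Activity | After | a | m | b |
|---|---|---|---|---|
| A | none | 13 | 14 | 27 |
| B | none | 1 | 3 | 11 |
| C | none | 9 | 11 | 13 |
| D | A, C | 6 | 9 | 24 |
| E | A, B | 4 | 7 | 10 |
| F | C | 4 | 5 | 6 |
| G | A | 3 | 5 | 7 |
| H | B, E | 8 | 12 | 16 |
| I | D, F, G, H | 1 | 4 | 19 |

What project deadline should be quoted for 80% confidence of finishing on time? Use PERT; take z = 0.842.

te_A = (13 + 4·14 + 27)/6 = 96/6 = 16; σ²_A = ((27−13)/6)² = 5.444
te_B = (1 + 4·3 + 11)/6 = 24/6 = 4; σ²_B = ((11−1)/6)² = 2.778
te_C = (9 + 4·11 + 13)/6 = 66/6 = 11; σ²_C = ((13−9)/6)² = 0.444
te_D = (6 + 4·9 + 24)/6 = 66/6 = 11; σ²_D = ((24−6)/6)² = 9.000
te_E = (4 + 4·7 + 10)/6 = 42/6 = 7; σ²_E = ((10−4)/6)² = 1.000
te_F = (4 + 4·5 + 6)/6 = 30/6 = 5; σ²_F = ((6−4)/6)² = 0.111
te_G = (3 + 4·5 + 7)/6 = 30/6 = 5; σ²_G = ((7−3)/6)² = 0.444
te_H = (8 + 4·12 + 16)/6 = 72/6 = 12; σ²_H = ((16−8)/6)² = 1.778
te_I = (1 + 4·4 + 19)/6 = 36/6 = 6; σ²_I = ((19−1)/6)² = 9.000

Forward pass:
ES_A = 0; EF_A = 16
ES_B = 0; EF_B = 4
ES_C = 0; EF_C = 11
ES_D = max(EF_A=16, EF_C=11) = 16; EF_D = 16+11 = 27
ES_E = max(EF_A=16, EF_B=4) = 16; EF_E = 16+7 = 23
ES_F = 11; EF_F = 11+5 = 16
ES_G = 16; EF_G = 16+5 = 21
ES_H = max(EF_B=4, EF_E=23) = 23; EF_H = 23+12 = 35
ES_I = max(EF_D=27, EF_F=16, EF_G=21, EF_H=35) = 35; EF_I = 35+6 = 41
Expected project duration μ = 41 days. Critical path: A → E → H → I.

Variance along critical path = 5.444 + 1.000 + 1.778 + 9.000 = 17.222; σ = 4.150 days.
D = μ + z·σ = 41 + 0.842·4.150 = 44.5 days

44.5 days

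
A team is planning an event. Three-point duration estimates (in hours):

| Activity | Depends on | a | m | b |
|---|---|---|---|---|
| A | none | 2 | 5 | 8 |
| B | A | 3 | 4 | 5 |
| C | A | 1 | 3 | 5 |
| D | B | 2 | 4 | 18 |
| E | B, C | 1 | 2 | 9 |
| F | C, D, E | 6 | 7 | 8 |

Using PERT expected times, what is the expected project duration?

22 hours

te_A = (2 + 4·5 + 8)/6 = 30/6 = 5
te_B = (3 + 4·4 + 5)/6 = 24/6 = 4
te_C = (1 + 4·3 + 5)/6 = 18/6 = 3
te_D = (2 + 4·4 + 18)/6 = 36/6 = 6
te_E = (1 + 4·2 + 9)/6 = 18/6 = 3
te_F = (6 + 4·7 + 8)/6 = 42/6 = 7

Forward pass:
ES_A = 0; EF_A = 5
ES_B = 5; EF_B = 5+4 = 9
ES_C = 5; EF_C = 5+3 = 8
ES_D = 9; EF_D = 9+6 = 15
ES_E = max(EF_B=9, EF_C=8) = 9; EF_E = 9+3 = 12
ES_F = max(EF_C=8, EF_D=15, EF_E=12) = 15; EF_F = 15+7 = 22
Expected project duration μ = 22 hours. Critical path: A → B → D → F.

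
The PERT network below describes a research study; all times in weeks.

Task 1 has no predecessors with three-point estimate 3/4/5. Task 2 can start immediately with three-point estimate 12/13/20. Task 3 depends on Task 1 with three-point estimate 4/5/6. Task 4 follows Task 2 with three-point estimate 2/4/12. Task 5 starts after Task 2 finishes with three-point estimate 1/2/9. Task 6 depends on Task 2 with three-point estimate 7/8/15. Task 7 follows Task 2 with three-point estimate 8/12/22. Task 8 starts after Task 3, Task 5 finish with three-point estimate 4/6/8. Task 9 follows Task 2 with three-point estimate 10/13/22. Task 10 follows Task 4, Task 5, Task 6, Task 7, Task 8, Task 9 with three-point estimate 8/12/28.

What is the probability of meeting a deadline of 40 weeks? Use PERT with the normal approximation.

te_Task 1 = (3 + 4·4 + 5)/6 = 24/6 = 4; σ²_Task 1 = ((5−3)/6)² = 0.111
te_Task 2 = (12 + 4·13 + 20)/6 = 84/6 = 14; σ²_Task 2 = ((20−12)/6)² = 1.778
te_Task 3 = (4 + 4·5 + 6)/6 = 30/6 = 5; σ²_Task 3 = ((6−4)/6)² = 0.111
te_Task 4 = (2 + 4·4 + 12)/6 = 30/6 = 5; σ²_Task 4 = ((12−2)/6)² = 2.778
te_Task 5 = (1 + 4·2 + 9)/6 = 18/6 = 3; σ²_Task 5 = ((9−1)/6)² = 1.778
te_Task 6 = (7 + 4·8 + 15)/6 = 54/6 = 9; σ²_Task 6 = ((15−7)/6)² = 1.778
te_Task 7 = (8 + 4·12 + 22)/6 = 78/6 = 13; σ²_Task 7 = ((22−8)/6)² = 5.444
te_Task 8 = (4 + 4·6 + 8)/6 = 36/6 = 6; σ²_Task 8 = ((8−4)/6)² = 0.444
te_Task 9 = (10 + 4·13 + 22)/6 = 84/6 = 14; σ²_Task 9 = ((22−10)/6)² = 4.000
te_Task 10 = (8 + 4·12 + 28)/6 = 84/6 = 14; σ²_Task 10 = ((28−8)/6)² = 11.111

Forward pass:
ES_Task 1 = 0; EF_Task 1 = 4
ES_Task 2 = 0; EF_Task 2 = 14
ES_Task 3 = 4; EF_Task 3 = 4+5 = 9
ES_Task 4 = 14; EF_Task 4 = 14+5 = 19
ES_Task 5 = 14; EF_Task 5 = 14+3 = 17
ES_Task 6 = 14; EF_Task 6 = 14+9 = 23
ES_Task 7 = 14; EF_Task 7 = 14+13 = 27
ES_Task 8 = max(EF_Task 3=9, EF_Task 5=17) = 17; EF_Task 8 = 17+6 = 23
ES_Task 9 = 14; EF_Task 9 = 14+14 = 28
ES_Task 10 = max(EF_Task 4=19, EF_Task 5=17, EF_Task 6=23, EF_Task 7=27, EF_Task 8=23, EF_Task 9=28) = 28; EF_Task 10 = 28+14 = 42
Expected project duration μ = 42 weeks. Critical path: Task 2 → Task 9 → Task 10.

Variance along critical path = 1.778 + 4.000 + 11.111 = 16.889; σ = √16.889 = 4.110 weeks.
Z = (40 − 42) / 4.110 = -0.487
P(T ≤ 40) = Φ(-0.487) ≈ 0.313

0.313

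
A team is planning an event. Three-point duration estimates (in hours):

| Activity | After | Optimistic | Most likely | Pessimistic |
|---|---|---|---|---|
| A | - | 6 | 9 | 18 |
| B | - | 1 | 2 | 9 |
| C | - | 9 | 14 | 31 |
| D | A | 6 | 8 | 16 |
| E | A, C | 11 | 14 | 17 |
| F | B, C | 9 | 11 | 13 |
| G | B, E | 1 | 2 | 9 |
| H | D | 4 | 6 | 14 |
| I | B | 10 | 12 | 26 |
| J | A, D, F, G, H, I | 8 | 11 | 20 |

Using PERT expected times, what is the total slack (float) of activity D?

te_A = (6 + 4·9 + 18)/6 = 60/6 = 10
te_B = (1 + 4·2 + 9)/6 = 18/6 = 3
te_C = (9 + 4·14 + 31)/6 = 96/6 = 16
te_D = (6 + 4·8 + 16)/6 = 54/6 = 9
te_E = (11 + 4·14 + 17)/6 = 84/6 = 14
te_F = (9 + 4·11 + 13)/6 = 66/6 = 11
te_G = (1 + 4·2 + 9)/6 = 18/6 = 3
te_H = (4 + 4·6 + 14)/6 = 42/6 = 7
te_I = (10 + 4·12 + 26)/6 = 84/6 = 14
te_J = (8 + 4·11 + 20)/6 = 72/6 = 12

Forward pass:
ES_A = 0; EF_A = 10
ES_B = 0; EF_B = 3
ES_C = 0; EF_C = 16
ES_D = 10; EF_D = 10+9 = 19
ES_E = max(EF_A=10, EF_C=16) = 16; EF_E = 16+14 = 30
ES_F = max(EF_B=3, EF_C=16) = 16; EF_F = 16+11 = 27
ES_G = max(EF_B=3, EF_E=30) = 30; EF_G = 30+3 = 33
ES_H = 19; EF_H = 19+7 = 26
ES_I = 3; EF_I = 3+14 = 17
ES_J = max(EF_A=10, EF_D=19, EF_F=27, EF_G=33, EF_H=26, EF_I=17) = 33; EF_J = 33+12 = 45
Expected project duration μ = 45 hours. Critical path: C → E → G → J.

Backward pass:
LF_J = 45; LS_J = 45−12 = 33
LF_I = LS_J = 33; LS_I = 33−14 = 19
LF_H = LS_J = 33; LS_H = 33−7 = 26
LF_G = LS_J = 33; LS_G = 33−3 = 30
LF_F = LS_J = 33; LS_F = 33−11 = 22
LF_E = LS_G = 30; LS_E = 30−14 = 16
LF_D = min(LS_H=26, LS_J=33) = 26; LS_D = 26−9 = 17
LF_C = min(LS_E=16, LS_F=22) = 16; LS_C = 16−16 = 0
LF_B = min(LS_F=22, LS_G=30, LS_I=19) = 19; LS_B = 19−3 = 16
LF_A = min(LS_D=17, LS_E=16, LS_J=33) = 16; LS_A = 16−10 = 6
Slack_D = LS_D − ES_D = 17 − 10 = 7

7 hours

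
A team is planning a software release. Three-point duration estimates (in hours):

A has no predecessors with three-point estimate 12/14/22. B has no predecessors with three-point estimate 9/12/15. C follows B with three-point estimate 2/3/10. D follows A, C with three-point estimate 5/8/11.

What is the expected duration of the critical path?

te_A = (12 + 4·14 + 22)/6 = 90/6 = 15
te_B = (9 + 4·12 + 15)/6 = 72/6 = 12
te_C = (2 + 4·3 + 10)/6 = 24/6 = 4
te_D = (5 + 4·8 + 11)/6 = 48/6 = 8

Forward pass:
ES_A = 0; EF_A = 15
ES_B = 0; EF_B = 12
ES_C = 12; EF_C = 12+4 = 16
ES_D = max(EF_A=15, EF_C=16) = 16; EF_D = 16+8 = 24
Expected project duration μ = 24 hours. Critical path: B → C → D.

24 hours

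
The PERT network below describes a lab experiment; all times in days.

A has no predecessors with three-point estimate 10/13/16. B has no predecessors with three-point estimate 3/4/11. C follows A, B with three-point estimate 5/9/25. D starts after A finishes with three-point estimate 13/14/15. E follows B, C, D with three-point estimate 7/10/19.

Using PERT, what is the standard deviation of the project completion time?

te_A = (10 + 4·13 + 16)/6 = 78/6 = 13; σ²_A = ((16−10)/6)² = 1.000
te_B = (3 + 4·4 + 11)/6 = 30/6 = 5; σ²_B = ((11−3)/6)² = 1.778
te_C = (5 + 4·9 + 25)/6 = 66/6 = 11; σ²_C = ((25−5)/6)² = 11.111
te_D = (13 + 4·14 + 15)/6 = 84/6 = 14; σ²_D = ((15−13)/6)² = 0.111
te_E = (7 + 4·10 + 19)/6 = 66/6 = 11; σ²_E = ((19−7)/6)² = 4.000

Forward pass:
ES_A = 0; EF_A = 13
ES_B = 0; EF_B = 5
ES_C = max(EF_A=13, EF_B=5) = 13; EF_C = 13+11 = 24
ES_D = 13; EF_D = 13+14 = 27
ES_E = max(EF_B=5, EF_C=24, EF_D=27) = 27; EF_E = 27+11 = 38
Expected project duration μ = 38 days. Critical path: A → D → E.

Variance along critical path = 1.000 + 0.111 + 4.000 = 5.111
σ = √5.111 = 2.261 days

2.26 days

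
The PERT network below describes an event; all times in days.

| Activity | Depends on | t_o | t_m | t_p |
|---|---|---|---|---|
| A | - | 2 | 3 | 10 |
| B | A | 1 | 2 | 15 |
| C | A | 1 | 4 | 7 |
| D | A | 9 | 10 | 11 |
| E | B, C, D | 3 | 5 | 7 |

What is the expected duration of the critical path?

19 days

te_A = (2 + 4·3 + 10)/6 = 24/6 = 4
te_B = (1 + 4·2 + 15)/6 = 24/6 = 4
te_C = (1 + 4·4 + 7)/6 = 24/6 = 4
te_D = (9 + 4·10 + 11)/6 = 60/6 = 10
te_E = (3 + 4·5 + 7)/6 = 30/6 = 5

Forward pass:
ES_A = 0; EF_A = 4
ES_B = 4; EF_B = 4+4 = 8
ES_C = 4; EF_C = 4+4 = 8
ES_D = 4; EF_D = 4+10 = 14
ES_E = max(EF_B=8, EF_C=8, EF_D=14) = 14; EF_E = 14+5 = 19
Expected project duration μ = 19 days. Critical path: A → D → E.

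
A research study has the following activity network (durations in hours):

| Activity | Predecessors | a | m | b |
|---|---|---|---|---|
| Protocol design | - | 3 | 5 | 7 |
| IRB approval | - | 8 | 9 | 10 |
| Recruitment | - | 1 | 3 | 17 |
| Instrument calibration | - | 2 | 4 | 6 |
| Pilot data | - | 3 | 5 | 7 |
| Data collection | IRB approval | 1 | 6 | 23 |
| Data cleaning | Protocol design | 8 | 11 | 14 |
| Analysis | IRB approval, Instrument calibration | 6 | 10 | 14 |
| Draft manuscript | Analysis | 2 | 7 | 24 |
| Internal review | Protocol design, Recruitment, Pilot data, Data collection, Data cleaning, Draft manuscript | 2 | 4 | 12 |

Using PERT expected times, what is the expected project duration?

33 hours

te_Protocol design = (3 + 4·5 + 7)/6 = 30/6 = 5
te_IRB approval = (8 + 4·9 + 10)/6 = 54/6 = 9
te_Recruitment = (1 + 4·3 + 17)/6 = 30/6 = 5
te_Instrument calibration = (2 + 4·4 + 6)/6 = 24/6 = 4
te_Pilot data = (3 + 4·5 + 7)/6 = 30/6 = 5
te_Data collection = (1 + 4·6 + 23)/6 = 48/6 = 8
te_Data cleaning = (8 + 4·11 + 14)/6 = 66/6 = 11
te_Analysis = (6 + 4·10 + 14)/6 = 60/6 = 10
te_Draft manuscript = (2 + 4·7 + 24)/6 = 54/6 = 9
te_Internal review = (2 + 4·4 + 12)/6 = 30/6 = 5

Forward pass:
ES_Protocol design = 0; EF_Protocol design = 5
ES_IRB approval = 0; EF_IRB approval = 9
ES_Recruitment = 0; EF_Recruitment = 5
ES_Instrument calibration = 0; EF_Instrument calibration = 4
ES_Pilot data = 0; EF_Pilot data = 5
ES_Data collection = 9; EF_Data collection = 9+8 = 17
ES_Data cleaning = 5; EF_Data cleaning = 5+11 = 16
ES_Analysis = max(EF_IRB approval=9, EF_Instrument calibration=4) = 9; EF_Analysis = 9+10 = 19
ES_Draft manuscript = 19; EF_Draft manuscript = 19+9 = 28
ES_Internal review = max(EF_Protocol design=5, EF_Recruitment=5, EF_Pilot data=5, EF_Data collection=17, EF_Data cleaning=16, EF_Draft manuscript=28) = 28; EF_Internal review = 28+5 = 33
Expected project duration μ = 33 hours. Critical path: IRB approval → Analysis → Draft manuscript → Internal review.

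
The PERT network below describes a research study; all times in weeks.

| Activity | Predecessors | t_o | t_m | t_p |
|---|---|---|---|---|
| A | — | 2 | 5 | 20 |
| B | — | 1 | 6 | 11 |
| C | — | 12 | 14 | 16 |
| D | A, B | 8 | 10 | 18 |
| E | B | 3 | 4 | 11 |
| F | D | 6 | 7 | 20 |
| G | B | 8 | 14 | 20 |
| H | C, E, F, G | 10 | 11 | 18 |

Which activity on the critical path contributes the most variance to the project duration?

A

te_A = (2 + 4·5 + 20)/6 = 42/6 = 7; σ²_A = ((20−2)/6)² = 9.000
te_B = (1 + 4·6 + 11)/6 = 36/6 = 6; σ²_B = ((11−1)/6)² = 2.778
te_C = (12 + 4·14 + 16)/6 = 84/6 = 14; σ²_C = ((16−12)/6)² = 0.444
te_D = (8 + 4·10 + 18)/6 = 66/6 = 11; σ²_D = ((18−8)/6)² = 2.778
te_E = (3 + 4·4 + 11)/6 = 30/6 = 5; σ²_E = ((11−3)/6)² = 1.778
te_F = (6 + 4·7 + 20)/6 = 54/6 = 9; σ²_F = ((20−6)/6)² = 5.444
te_G = (8 + 4·14 + 20)/6 = 84/6 = 14; σ²_G = ((20−8)/6)² = 4.000
te_H = (10 + 4·11 + 18)/6 = 72/6 = 12; σ²_H = ((18−10)/6)² = 1.778

Forward pass:
ES_A = 0; EF_A = 7
ES_B = 0; EF_B = 6
ES_C = 0; EF_C = 14
ES_D = max(EF_A=7, EF_B=6) = 7; EF_D = 7+11 = 18
ES_E = 6; EF_E = 6+5 = 11
ES_F = 18; EF_F = 18+9 = 27
ES_G = 6; EF_G = 6+14 = 20
ES_H = max(EF_C=14, EF_E=11, EF_F=27, EF_G=20) = 27; EF_H = 27+12 = 39
Expected project duration μ = 39 weeks. Critical path: A → D → F → H.

Variances on critical path: σ²_A=9.000, σ²_D=2.778, σ²_F=5.444, σ²_H=1.778.
Largest is σ²_A = 9.000.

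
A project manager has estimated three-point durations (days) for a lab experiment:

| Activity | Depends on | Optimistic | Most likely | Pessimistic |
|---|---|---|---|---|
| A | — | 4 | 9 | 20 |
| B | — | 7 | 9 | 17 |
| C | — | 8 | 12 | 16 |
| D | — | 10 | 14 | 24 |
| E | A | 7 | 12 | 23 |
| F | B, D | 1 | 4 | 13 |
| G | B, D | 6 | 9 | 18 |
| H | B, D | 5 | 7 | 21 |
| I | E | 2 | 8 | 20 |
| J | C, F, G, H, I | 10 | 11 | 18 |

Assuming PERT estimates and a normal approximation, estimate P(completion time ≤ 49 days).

0.841

te_A = (4 + 4·9 + 20)/6 = 60/6 = 10; σ²_A = ((20−4)/6)² = 7.111
te_B = (7 + 4·9 + 17)/6 = 60/6 = 10; σ²_B = ((17−7)/6)² = 2.778
te_C = (8 + 4·12 + 16)/6 = 72/6 = 12; σ²_C = ((16−8)/6)² = 1.778
te_D = (10 + 4·14 + 24)/6 = 90/6 = 15; σ²_D = ((24−10)/6)² = 5.444
te_E = (7 + 4·12 + 23)/6 = 78/6 = 13; σ²_E = ((23−7)/6)² = 7.111
te_F = (1 + 4·4 + 13)/6 = 30/6 = 5; σ²_F = ((13−1)/6)² = 4.000
te_G = (6 + 4·9 + 18)/6 = 60/6 = 10; σ²_G = ((18−6)/6)² = 4.000
te_H = (5 + 4·7 + 21)/6 = 54/6 = 9; σ²_H = ((21−5)/6)² = 7.111
te_I = (2 + 4·8 + 20)/6 = 54/6 = 9; σ²_I = ((20−2)/6)² = 9.000
te_J = (10 + 4·11 + 18)/6 = 72/6 = 12; σ²_J = ((18−10)/6)² = 1.778

Forward pass:
ES_A = 0; EF_A = 10
ES_B = 0; EF_B = 10
ES_C = 0; EF_C = 12
ES_D = 0; EF_D = 15
ES_E = 10; EF_E = 10+13 = 23
ES_F = max(EF_B=10, EF_D=15) = 15; EF_F = 15+5 = 20
ES_G = max(EF_B=10, EF_D=15) = 15; EF_G = 15+10 = 25
ES_H = max(EF_B=10, EF_D=15) = 15; EF_H = 15+9 = 24
ES_I = 23; EF_I = 23+9 = 32
ES_J = max(EF_C=12, EF_F=20, EF_G=25, EF_H=24, EF_I=32) = 32; EF_J = 32+12 = 44
Expected project duration μ = 44 days. Critical path: A → E → I → J.

Variance along critical path = 7.111 + 7.111 + 9.000 + 1.778 = 25.000; σ = √25.000 = 5.000 days.
Z = (49 − 44) / 5.000 = 1.000
P(T ≤ 49) = Φ(1.000) ≈ 0.841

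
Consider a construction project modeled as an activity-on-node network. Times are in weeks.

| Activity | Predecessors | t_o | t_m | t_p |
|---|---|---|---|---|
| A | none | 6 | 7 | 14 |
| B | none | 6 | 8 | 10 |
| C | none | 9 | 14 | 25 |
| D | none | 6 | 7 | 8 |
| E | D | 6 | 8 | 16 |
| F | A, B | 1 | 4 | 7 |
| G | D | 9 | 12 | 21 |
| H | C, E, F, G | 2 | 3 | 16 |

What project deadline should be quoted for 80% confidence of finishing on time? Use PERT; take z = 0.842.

27.6 weeks

te_A = (6 + 4·7 + 14)/6 = 48/6 = 8; σ²_A = ((14−6)/6)² = 1.778
te_B = (6 + 4·8 + 10)/6 = 48/6 = 8; σ²_B = ((10−6)/6)² = 0.444
te_C = (9 + 4·14 + 25)/6 = 90/6 = 15; σ²_C = ((25−9)/6)² = 7.111
te_D = (6 + 4·7 + 8)/6 = 42/6 = 7; σ²_D = ((8−6)/6)² = 0.111
te_E = (6 + 4·8 + 16)/6 = 54/6 = 9; σ²_E = ((16−6)/6)² = 2.778
te_F = (1 + 4·4 + 7)/6 = 24/6 = 4; σ²_F = ((7−1)/6)² = 1.000
te_G = (9 + 4·12 + 21)/6 = 78/6 = 13; σ²_G = ((21−9)/6)² = 4.000
te_H = (2 + 4·3 + 16)/6 = 30/6 = 5; σ²_H = ((16−2)/6)² = 5.444

Forward pass:
ES_A = 0; EF_A = 8
ES_B = 0; EF_B = 8
ES_C = 0; EF_C = 15
ES_D = 0; EF_D = 7
ES_E = 7; EF_E = 7+9 = 16
ES_F = max(EF_A=8, EF_B=8) = 8; EF_F = 8+4 = 12
ES_G = 7; EF_G = 7+13 = 20
ES_H = max(EF_C=15, EF_E=16, EF_F=12, EF_G=20) = 20; EF_H = 20+5 = 25
Expected project duration μ = 25 weeks. Critical path: D → G → H.

Variance along critical path = 0.111 + 4.000 + 5.444 = 9.556; σ = 3.091 weeks.
D = μ + z·σ = 25 + 0.842·3.091 = 27.6 weeks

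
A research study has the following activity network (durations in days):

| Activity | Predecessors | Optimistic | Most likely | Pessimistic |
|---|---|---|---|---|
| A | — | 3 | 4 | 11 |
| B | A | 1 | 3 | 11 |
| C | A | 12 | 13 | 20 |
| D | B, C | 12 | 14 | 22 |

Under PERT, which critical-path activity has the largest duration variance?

D

te_A = (3 + 4·4 + 11)/6 = 30/6 = 5; σ²_A = ((11−3)/6)² = 1.778
te_B = (1 + 4·3 + 11)/6 = 24/6 = 4; σ²_B = ((11−1)/6)² = 2.778
te_C = (12 + 4·13 + 20)/6 = 84/6 = 14; σ²_C = ((20−12)/6)² = 1.778
te_D = (12 + 4·14 + 22)/6 = 90/6 = 15; σ²_D = ((22−12)/6)² = 2.778

Forward pass:
ES_A = 0; EF_A = 5
ES_B = 5; EF_B = 5+4 = 9
ES_C = 5; EF_C = 5+14 = 19
ES_D = max(EF_B=9, EF_C=19) = 19; EF_D = 19+15 = 34
Expected project duration μ = 34 days. Critical path: A → C → D.

Variances on critical path: σ²_A=1.778, σ²_C=1.778, σ²_D=2.778.
Largest is σ²_D = 2.778.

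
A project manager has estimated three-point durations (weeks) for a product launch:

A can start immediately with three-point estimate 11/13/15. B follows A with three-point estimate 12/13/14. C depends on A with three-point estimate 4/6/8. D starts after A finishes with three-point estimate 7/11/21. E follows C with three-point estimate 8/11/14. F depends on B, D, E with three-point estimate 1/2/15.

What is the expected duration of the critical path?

34 weeks

te_A = (11 + 4·13 + 15)/6 = 78/6 = 13
te_B = (12 + 4·13 + 14)/6 = 78/6 = 13
te_C = (4 + 4·6 + 8)/6 = 36/6 = 6
te_D = (7 + 4·11 + 21)/6 = 72/6 = 12
te_E = (8 + 4·11 + 14)/6 = 66/6 = 11
te_F = (1 + 4·2 + 15)/6 = 24/6 = 4

Forward pass:
ES_A = 0; EF_A = 13
ES_B = 13; EF_B = 13+13 = 26
ES_C = 13; EF_C = 13+6 = 19
ES_D = 13; EF_D = 13+12 = 25
ES_E = 19; EF_E = 19+11 = 30
ES_F = max(EF_B=26, EF_D=25, EF_E=30) = 30; EF_F = 30+4 = 34
Expected project duration μ = 34 weeks. Critical path: A → C → E → F.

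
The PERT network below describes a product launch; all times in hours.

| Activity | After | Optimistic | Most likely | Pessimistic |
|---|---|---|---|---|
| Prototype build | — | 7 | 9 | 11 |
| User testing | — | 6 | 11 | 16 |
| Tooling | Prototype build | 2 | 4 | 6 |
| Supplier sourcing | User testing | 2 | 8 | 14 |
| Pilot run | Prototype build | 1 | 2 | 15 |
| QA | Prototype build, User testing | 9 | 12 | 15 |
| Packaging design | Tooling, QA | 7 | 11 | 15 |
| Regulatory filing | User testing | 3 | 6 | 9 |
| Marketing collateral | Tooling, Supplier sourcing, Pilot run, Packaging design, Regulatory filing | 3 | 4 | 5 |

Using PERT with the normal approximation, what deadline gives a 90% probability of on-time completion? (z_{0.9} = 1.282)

te_Prototype build = (7 + 4·9 + 11)/6 = 54/6 = 9; σ²_Prototype build = ((11−7)/6)² = 0.444
te_User testing = (6 + 4·11 + 16)/6 = 66/6 = 11; σ²_User testing = ((16−6)/6)² = 2.778
te_Tooling = (2 + 4·4 + 6)/6 = 24/6 = 4; σ²_Tooling = ((6−2)/6)² = 0.444
te_Supplier sourcing = (2 + 4·8 + 14)/6 = 48/6 = 8; σ²_Supplier sourcing = ((14−2)/6)² = 4.000
te_Pilot run = (1 + 4·2 + 15)/6 = 24/6 = 4; σ²_Pilot run = ((15−1)/6)² = 5.444
te_QA = (9 + 4·12 + 15)/6 = 72/6 = 12; σ²_QA = ((15−9)/6)² = 1.000
te_Packaging design = (7 + 4·11 + 15)/6 = 66/6 = 11; σ²_Packaging design = ((15−7)/6)² = 1.778
te_Regulatory filing = (3 + 4·6 + 9)/6 = 36/6 = 6; σ²_Regulatory filing = ((9−3)/6)² = 1.000
te_Marketing collateral = (3 + 4·4 + 5)/6 = 24/6 = 4; σ²_Marketing collateral = ((5−3)/6)² = 0.111

Forward pass:
ES_Prototype build = 0; EF_Prototype build = 9
ES_User testing = 0; EF_User testing = 11
ES_Tooling = 9; EF_Tooling = 9+4 = 13
ES_Supplier sourcing = 11; EF_Supplier sourcing = 11+8 = 19
ES_Pilot run = 9; EF_Pilot run = 9+4 = 13
ES_QA = max(EF_Prototype build=9, EF_User testing=11) = 11; EF_QA = 11+12 = 23
ES_Packaging design = max(EF_Tooling=13, EF_QA=23) = 23; EF_Packaging design = 23+11 = 34
ES_Regulatory filing = 11; EF_Regulatory filing = 11+6 = 17
ES_Marketing collateral = max(EF_Tooling=13, EF_Supplier sourcing=19, EF_Pilot run=13, EF_Packaging design=34, EF_Regulatory filing=17) = 34; EF_Marketing collateral = 34+4 = 38
Expected project duration μ = 38 hours. Critical path: User testing → QA → Packaging design → Marketing collateral.

Variance along critical path = 2.778 + 1.000 + 1.778 + 0.111 = 5.667; σ = 2.380 hours.
D = μ + z·σ = 38 + 1.282·2.380 = 41.1 hours

41.1 hours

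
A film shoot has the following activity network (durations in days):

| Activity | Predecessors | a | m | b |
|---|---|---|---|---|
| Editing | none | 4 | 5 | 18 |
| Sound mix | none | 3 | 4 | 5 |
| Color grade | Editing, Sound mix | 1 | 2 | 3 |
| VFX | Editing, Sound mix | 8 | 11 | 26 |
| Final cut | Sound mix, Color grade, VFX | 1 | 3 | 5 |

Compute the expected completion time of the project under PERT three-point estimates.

23 days

te_Editing = (4 + 4·5 + 18)/6 = 42/6 = 7
te_Sound mix = (3 + 4·4 + 5)/6 = 24/6 = 4
te_Color grade = (1 + 4·2 + 3)/6 = 12/6 = 2
te_VFX = (8 + 4·11 + 26)/6 = 78/6 = 13
te_Final cut = (1 + 4·3 + 5)/6 = 18/6 = 3

Forward pass:
ES_Editing = 0; EF_Editing = 7
ES_Sound mix = 0; EF_Sound mix = 4
ES_Color grade = max(EF_Editing=7, EF_Sound mix=4) = 7; EF_Color grade = 7+2 = 9
ES_VFX = max(EF_Editing=7, EF_Sound mix=4) = 7; EF_VFX = 7+13 = 20
ES_Final cut = max(EF_Sound mix=4, EF_Color grade=9, EF_VFX=20) = 20; EF_Final cut = 20+3 = 23
Expected project duration μ = 23 days. Critical path: Editing → VFX → Final cut.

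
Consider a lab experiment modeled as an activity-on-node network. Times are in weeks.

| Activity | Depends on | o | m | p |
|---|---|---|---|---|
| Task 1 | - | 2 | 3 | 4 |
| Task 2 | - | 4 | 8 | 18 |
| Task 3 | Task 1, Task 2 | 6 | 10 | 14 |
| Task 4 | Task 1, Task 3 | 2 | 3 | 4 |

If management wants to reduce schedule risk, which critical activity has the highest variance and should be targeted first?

te_Task 1 = (2 + 4·3 + 4)/6 = 18/6 = 3; σ²_Task 1 = ((4−2)/6)² = 0.111
te_Task 2 = (4 + 4·8 + 18)/6 = 54/6 = 9; σ²_Task 2 = ((18−4)/6)² = 5.444
te_Task 3 = (6 + 4·10 + 14)/6 = 60/6 = 10; σ²_Task 3 = ((14−6)/6)² = 1.778
te_Task 4 = (2 + 4·3 + 4)/6 = 18/6 = 3; σ²_Task 4 = ((4−2)/6)² = 0.111

Forward pass:
ES_Task 1 = 0; EF_Task 1 = 3
ES_Task 2 = 0; EF_Task 2 = 9
ES_Task 3 = max(EF_Task 1=3, EF_Task 2=9) = 9; EF_Task 3 = 9+10 = 19
ES_Task 4 = max(EF_Task 1=3, EF_Task 3=19) = 19; EF_Task 4 = 19+3 = 22
Expected project duration μ = 22 weeks. Critical path: Task 2 → Task 3 → Task 4.

Variances on critical path: σ²_Task 2=5.444, σ²_Task 3=1.778, σ²_Task 4=0.111.
Largest is σ²_Task 2 = 5.444.

Task 2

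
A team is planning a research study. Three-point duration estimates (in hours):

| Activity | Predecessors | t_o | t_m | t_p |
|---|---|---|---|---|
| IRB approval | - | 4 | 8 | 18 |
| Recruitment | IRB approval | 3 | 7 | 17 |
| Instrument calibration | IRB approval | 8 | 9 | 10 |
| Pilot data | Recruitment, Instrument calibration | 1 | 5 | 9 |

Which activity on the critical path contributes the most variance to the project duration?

IRB approval

te_IRB approval = (4 + 4·8 + 18)/6 = 54/6 = 9; σ²_IRB approval = ((18−4)/6)² = 5.444
te_Recruitment = (3 + 4·7 + 17)/6 = 48/6 = 8; σ²_Recruitment = ((17−3)/6)² = 5.444
te_Instrument calibration = (8 + 4·9 + 10)/6 = 54/6 = 9; σ²_Instrument calibration = ((10−8)/6)² = 0.111
te_Pilot data = (1 + 4·5 + 9)/6 = 30/6 = 5; σ²_Pilot data = ((9−1)/6)² = 1.778

Forward pass:
ES_IRB approval = 0; EF_IRB approval = 9
ES_Recruitment = 9; EF_Recruitment = 9+8 = 17
ES_Instrument calibration = 9; EF_Instrument calibration = 9+9 = 18
ES_Pilot data = max(EF_Recruitment=17, EF_Instrument calibration=18) = 18; EF_Pilot data = 18+5 = 23
Expected project duration μ = 23 hours. Critical path: IRB approval → Instrument calibration → Pilot data.

Variances on critical path: σ²_IRB approval=5.444, σ²_Instrument calibration=0.111, σ²_Pilot data=1.778.
Largest is σ²_IRB approval = 5.444.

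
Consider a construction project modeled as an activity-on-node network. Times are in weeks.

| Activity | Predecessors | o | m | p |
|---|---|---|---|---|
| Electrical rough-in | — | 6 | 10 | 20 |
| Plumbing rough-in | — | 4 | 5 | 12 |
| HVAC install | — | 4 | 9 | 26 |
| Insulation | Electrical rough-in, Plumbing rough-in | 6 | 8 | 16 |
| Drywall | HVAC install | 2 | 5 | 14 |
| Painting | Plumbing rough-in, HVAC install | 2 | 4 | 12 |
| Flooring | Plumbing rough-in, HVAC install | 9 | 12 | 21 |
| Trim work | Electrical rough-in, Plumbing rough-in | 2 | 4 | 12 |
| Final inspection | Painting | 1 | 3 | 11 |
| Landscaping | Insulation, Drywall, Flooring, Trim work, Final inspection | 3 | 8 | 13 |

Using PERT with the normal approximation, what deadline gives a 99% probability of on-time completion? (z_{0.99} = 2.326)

te_Electrical rough-in = (6 + 4·10 + 20)/6 = 66/6 = 11; σ²_Electrical rough-in = ((20−6)/6)² = 5.444
te_Plumbing rough-in = (4 + 4·5 + 12)/6 = 36/6 = 6; σ²_Plumbing rough-in = ((12−4)/6)² = 1.778
te_HVAC install = (4 + 4·9 + 26)/6 = 66/6 = 11; σ²_HVAC install = ((26−4)/6)² = 13.444
te_Insulation = (6 + 4·8 + 16)/6 = 54/6 = 9; σ²_Insulation = ((16−6)/6)² = 2.778
te_Drywall = (2 + 4·5 + 14)/6 = 36/6 = 6; σ²_Drywall = ((14−2)/6)² = 4.000
te_Painting = (2 + 4·4 + 12)/6 = 30/6 = 5; σ²_Painting = ((12−2)/6)² = 2.778
te_Flooring = (9 + 4·12 + 21)/6 = 78/6 = 13; σ²_Flooring = ((21−9)/6)² = 4.000
te_Trim work = (2 + 4·4 + 12)/6 = 30/6 = 5; σ²_Trim work = ((12−2)/6)² = 2.778
te_Final inspection = (1 + 4·3 + 11)/6 = 24/6 = 4; σ²_Final inspection = ((11−1)/6)² = 2.778
te_Landscaping = (3 + 4·8 + 13)/6 = 48/6 = 8; σ²_Landscaping = ((13−3)/6)² = 2.778

Forward pass:
ES_Electrical rough-in = 0; EF_Electrical rough-in = 11
ES_Plumbing rough-in = 0; EF_Plumbing rough-in = 6
ES_HVAC install = 0; EF_HVAC install = 11
ES_Insulation = max(EF_Electrical rough-in=11, EF_Plumbing rough-in=6) = 11; EF_Insulation = 11+9 = 20
ES_Drywall = 11; EF_Drywall = 11+6 = 17
ES_Painting = max(EF_Plumbing rough-in=6, EF_HVAC install=11) = 11; EF_Painting = 11+5 = 16
ES_Flooring = max(EF_Plumbing rough-in=6, EF_HVAC install=11) = 11; EF_Flooring = 11+13 = 24
ES_Trim work = max(EF_Electrical rough-in=11, EF_Plumbing rough-in=6) = 11; EF_Trim work = 11+5 = 16
ES_Final inspection = 16; EF_Final inspection = 16+4 = 20
ES_Landscaping = max(EF_Insulation=20, EF_Drywall=17, EF_Flooring=24, EF_Trim work=16, EF_Final inspection=20) = 24; EF_Landscaping = 24+8 = 32
Expected project duration μ = 32 weeks. Critical path: HVAC install → Flooring → Landscaping.

Variance along critical path = 13.444 + 4.000 + 2.778 = 20.222; σ = 4.497 weeks.
D = μ + z·σ = 32 + 2.326·4.497 = 42.5 weeks

42.5 weeks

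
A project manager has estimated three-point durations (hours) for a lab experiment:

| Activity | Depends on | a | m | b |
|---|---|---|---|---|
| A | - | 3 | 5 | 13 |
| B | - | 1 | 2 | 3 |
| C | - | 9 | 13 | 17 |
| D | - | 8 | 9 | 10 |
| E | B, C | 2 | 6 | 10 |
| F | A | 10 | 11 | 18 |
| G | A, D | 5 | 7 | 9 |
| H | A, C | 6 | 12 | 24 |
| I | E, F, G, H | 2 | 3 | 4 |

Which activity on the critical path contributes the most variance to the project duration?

H

te_A = (3 + 4·5 + 13)/6 = 36/6 = 6; σ²_A = ((13−3)/6)² = 2.778
te_B = (1 + 4·2 + 3)/6 = 12/6 = 2; σ²_B = ((3−1)/6)² = 0.111
te_C = (9 + 4·13 + 17)/6 = 78/6 = 13; σ²_C = ((17−9)/6)² = 1.778
te_D = (8 + 4·9 + 10)/6 = 54/6 = 9; σ²_D = ((10−8)/6)² = 0.111
te_E = (2 + 4·6 + 10)/6 = 36/6 = 6; σ²_E = ((10−2)/6)² = 1.778
te_F = (10 + 4·11 + 18)/6 = 72/6 = 12; σ²_F = ((18−10)/6)² = 1.778
te_G = (5 + 4·7 + 9)/6 = 42/6 = 7; σ²_G = ((9−5)/6)² = 0.444
te_H = (6 + 4·12 + 24)/6 = 78/6 = 13; σ²_H = ((24−6)/6)² = 9.000
te_I = (2 + 4·3 + 4)/6 = 18/6 = 3; σ²_I = ((4−2)/6)² = 0.111

Forward pass:
ES_A = 0; EF_A = 6
ES_B = 0; EF_B = 2
ES_C = 0; EF_C = 13
ES_D = 0; EF_D = 9
ES_E = max(EF_B=2, EF_C=13) = 13; EF_E = 13+6 = 19
ES_F = 6; EF_F = 6+12 = 18
ES_G = max(EF_A=6, EF_D=9) = 9; EF_G = 9+7 = 16
ES_H = max(EF_A=6, EF_C=13) = 13; EF_H = 13+13 = 26
ES_I = max(EF_E=19, EF_F=18, EF_G=16, EF_H=26) = 26; EF_I = 26+3 = 29
Expected project duration μ = 29 hours. Critical path: C → H → I.

Variances on critical path: σ²_C=1.778, σ²_H=9.000, σ²_I=0.111.
Largest is σ²_H = 9.000.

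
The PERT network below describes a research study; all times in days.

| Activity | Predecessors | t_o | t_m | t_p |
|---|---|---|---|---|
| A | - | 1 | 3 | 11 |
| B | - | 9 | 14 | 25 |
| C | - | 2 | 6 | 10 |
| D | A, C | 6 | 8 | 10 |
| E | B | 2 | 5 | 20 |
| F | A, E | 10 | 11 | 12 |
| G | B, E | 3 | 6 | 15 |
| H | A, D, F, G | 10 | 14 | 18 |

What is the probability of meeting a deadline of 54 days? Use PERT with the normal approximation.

0.951

te_A = (1 + 4·3 + 11)/6 = 24/6 = 4; σ²_A = ((11−1)/6)² = 2.778
te_B = (9 + 4·14 + 25)/6 = 90/6 = 15; σ²_B = ((25−9)/6)² = 7.111
te_C = (2 + 4·6 + 10)/6 = 36/6 = 6; σ²_C = ((10−2)/6)² = 1.778
te_D = (6 + 4·8 + 10)/6 = 48/6 = 8; σ²_D = ((10−6)/6)² = 0.444
te_E = (2 + 4·5 + 20)/6 = 42/6 = 7; σ²_E = ((20−2)/6)² = 9.000
te_F = (10 + 4·11 + 12)/6 = 66/6 = 11; σ²_F = ((12−10)/6)² = 0.111
te_G = (3 + 4·6 + 15)/6 = 42/6 = 7; σ²_G = ((15−3)/6)² = 4.000
te_H = (10 + 4·14 + 18)/6 = 84/6 = 14; σ²_H = ((18−10)/6)² = 1.778

Forward pass:
ES_A = 0; EF_A = 4
ES_B = 0; EF_B = 15
ES_C = 0; EF_C = 6
ES_D = max(EF_A=4, EF_C=6) = 6; EF_D = 6+8 = 14
ES_E = 15; EF_E = 15+7 = 22
ES_F = max(EF_A=4, EF_E=22) = 22; EF_F = 22+11 = 33
ES_G = max(EF_B=15, EF_E=22) = 22; EF_G = 22+7 = 29
ES_H = max(EF_A=4, EF_D=14, EF_F=33, EF_G=29) = 33; EF_H = 33+14 = 47
Expected project duration μ = 47 days. Critical path: B → E → F → H.

Variance along critical path = 7.111 + 9.000 + 0.111 + 1.778 = 18.000; σ = √18.000 = 4.243 days.
Z = (54 − 47) / 4.243 = 1.650
P(T ≤ 54) = Φ(1.650) ≈ 0.951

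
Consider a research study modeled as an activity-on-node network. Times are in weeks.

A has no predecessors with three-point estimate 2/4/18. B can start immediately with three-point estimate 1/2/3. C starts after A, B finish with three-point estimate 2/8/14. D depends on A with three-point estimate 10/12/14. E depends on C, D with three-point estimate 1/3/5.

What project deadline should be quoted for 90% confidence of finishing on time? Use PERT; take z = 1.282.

24.6 weeks

te_A = (2 + 4·4 + 18)/6 = 36/6 = 6; σ²_A = ((18−2)/6)² = 7.111
te_B = (1 + 4·2 + 3)/6 = 12/6 = 2; σ²_B = ((3−1)/6)² = 0.111
te_C = (2 + 4·8 + 14)/6 = 48/6 = 8; σ²_C = ((14−2)/6)² = 4.000
te_D = (10 + 4·12 + 14)/6 = 72/6 = 12; σ²_D = ((14−10)/6)² = 0.444
te_E = (1 + 4·3 + 5)/6 = 18/6 = 3; σ²_E = ((5−1)/6)² = 0.444

Forward pass:
ES_A = 0; EF_A = 6
ES_B = 0; EF_B = 2
ES_C = max(EF_A=6, EF_B=2) = 6; EF_C = 6+8 = 14
ES_D = 6; EF_D = 6+12 = 18
ES_E = max(EF_C=14, EF_D=18) = 18; EF_E = 18+3 = 21
Expected project duration μ = 21 weeks. Critical path: A → D → E.

Variance along critical path = 7.111 + 0.444 + 0.444 = 8.000; σ = 2.828 weeks.
D = μ + z·σ = 21 + 1.282·2.828 = 24.6 weeks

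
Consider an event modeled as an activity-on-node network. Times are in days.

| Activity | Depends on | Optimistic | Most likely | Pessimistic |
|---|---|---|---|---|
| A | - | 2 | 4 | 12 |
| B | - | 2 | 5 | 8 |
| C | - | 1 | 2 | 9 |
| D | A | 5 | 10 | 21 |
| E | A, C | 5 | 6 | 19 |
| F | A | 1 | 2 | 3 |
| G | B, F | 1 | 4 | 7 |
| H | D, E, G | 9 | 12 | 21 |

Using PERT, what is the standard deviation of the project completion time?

te_A = (2 + 4·4 + 12)/6 = 30/6 = 5; σ²_A = ((12−2)/6)² = 2.778
te_B = (2 + 4·5 + 8)/6 = 30/6 = 5; σ²_B = ((8−2)/6)² = 1.000
te_C = (1 + 4·2 + 9)/6 = 18/6 = 3; σ²_C = ((9−1)/6)² = 1.778
te_D = (5 + 4·10 + 21)/6 = 66/6 = 11; σ²_D = ((21−5)/6)² = 7.111
te_E = (5 + 4·6 + 19)/6 = 48/6 = 8; σ²_E = ((19−5)/6)² = 5.444
te_F = (1 + 4·2 + 3)/6 = 12/6 = 2; σ²_F = ((3−1)/6)² = 0.111
te_G = (1 + 4·4 + 7)/6 = 24/6 = 4; σ²_G = ((7−1)/6)² = 1.000
te_H = (9 + 4·12 + 21)/6 = 78/6 = 13; σ²_H = ((21−9)/6)² = 4.000

Forward pass:
ES_A = 0; EF_A = 5
ES_B = 0; EF_B = 5
ES_C = 0; EF_C = 3
ES_D = 5; EF_D = 5+11 = 16
ES_E = max(EF_A=5, EF_C=3) = 5; EF_E = 5+8 = 13
ES_F = 5; EF_F = 5+2 = 7
ES_G = max(EF_B=5, EF_F=7) = 7; EF_G = 7+4 = 11
ES_H = max(EF_D=16, EF_E=13, EF_G=11) = 16; EF_H = 16+13 = 29
Expected project duration μ = 29 days. Critical path: A → D → H.

Variance along critical path = 2.778 + 7.111 + 4.000 = 13.889
σ = √13.889 = 3.727 days

3.73 days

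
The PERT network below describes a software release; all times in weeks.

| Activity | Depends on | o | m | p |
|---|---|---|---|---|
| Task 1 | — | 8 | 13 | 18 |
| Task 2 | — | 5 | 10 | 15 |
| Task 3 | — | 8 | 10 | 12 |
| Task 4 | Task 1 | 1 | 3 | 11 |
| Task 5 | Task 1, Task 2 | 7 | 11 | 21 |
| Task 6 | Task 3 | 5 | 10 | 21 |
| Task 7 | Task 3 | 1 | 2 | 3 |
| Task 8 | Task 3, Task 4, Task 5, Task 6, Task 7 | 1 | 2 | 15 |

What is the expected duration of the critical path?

te_Task 1 = (8 + 4·13 + 18)/6 = 78/6 = 13
te_Task 2 = (5 + 4·10 + 15)/6 = 60/6 = 10
te_Task 3 = (8 + 4·10 + 12)/6 = 60/6 = 10
te_Task 4 = (1 + 4·3 + 11)/6 = 24/6 = 4
te_Task 5 = (7 + 4·11 + 21)/6 = 72/6 = 12
te_Task 6 = (5 + 4·10 + 21)/6 = 66/6 = 11
te_Task 7 = (1 + 4·2 + 3)/6 = 12/6 = 2
te_Task 8 = (1 + 4·2 + 15)/6 = 24/6 = 4

Forward pass:
ES_Task 1 = 0; EF_Task 1 = 13
ES_Task 2 = 0; EF_Task 2 = 10
ES_Task 3 = 0; EF_Task 3 = 10
ES_Task 4 = 13; EF_Task 4 = 13+4 = 17
ES_Task 5 = max(EF_Task 1=13, EF_Task 2=10) = 13; EF_Task 5 = 13+12 = 25
ES_Task 6 = 10; EF_Task 6 = 10+11 = 21
ES_Task 7 = 10; EF_Task 7 = 10+2 = 12
ES_Task 8 = max(EF_Task 3=10, EF_Task 4=17, EF_Task 5=25, EF_Task 6=21, EF_Task 7=12) = 25; EF_Task 8 = 25+4 = 29
Expected project duration μ = 29 weeks. Critical path: Task 1 → Task 5 → Task 8.

29 weeks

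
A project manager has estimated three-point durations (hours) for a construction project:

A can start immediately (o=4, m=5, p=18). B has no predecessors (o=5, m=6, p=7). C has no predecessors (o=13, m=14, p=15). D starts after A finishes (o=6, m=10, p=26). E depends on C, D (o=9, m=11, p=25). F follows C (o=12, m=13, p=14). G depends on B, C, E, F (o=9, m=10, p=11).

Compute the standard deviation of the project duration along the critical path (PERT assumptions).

te_A = (4 + 4·5 + 18)/6 = 42/6 = 7; σ²_A = ((18−4)/6)² = 5.444
te_B = (5 + 4·6 + 7)/6 = 36/6 = 6; σ²_B = ((7−5)/6)² = 0.111
te_C = (13 + 4·14 + 15)/6 = 84/6 = 14; σ²_C = ((15−13)/6)² = 0.111
te_D = (6 + 4·10 + 26)/6 = 72/6 = 12; σ²_D = ((26−6)/6)² = 11.111
te_E = (9 + 4·11 + 25)/6 = 78/6 = 13; σ²_E = ((25−9)/6)² = 7.111
te_F = (12 + 4·13 + 14)/6 = 78/6 = 13; σ²_F = ((14−12)/6)² = 0.111
te_G = (9 + 4·10 + 11)/6 = 60/6 = 10; σ²_G = ((11−9)/6)² = 0.111

Forward pass:
ES_A = 0; EF_A = 7
ES_B = 0; EF_B = 6
ES_C = 0; EF_C = 14
ES_D = 7; EF_D = 7+12 = 19
ES_E = max(EF_C=14, EF_D=19) = 19; EF_E = 19+13 = 32
ES_F = 14; EF_F = 14+13 = 27
ES_G = max(EF_B=6, EF_C=14, EF_E=32, EF_F=27) = 32; EF_G = 32+10 = 42
Expected project duration μ = 42 hours. Critical path: A → D → E → G.

Variance along critical path = 5.444 + 11.111 + 7.111 + 0.111 = 23.778
σ = √23.778 = 4.876 hours

4.88 hours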